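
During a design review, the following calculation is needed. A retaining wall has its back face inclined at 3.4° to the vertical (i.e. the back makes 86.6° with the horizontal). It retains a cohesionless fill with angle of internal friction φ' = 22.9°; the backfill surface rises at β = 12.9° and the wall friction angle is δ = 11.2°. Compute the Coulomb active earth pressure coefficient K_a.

K_a = sin²(α+φ) / [sin²α · sin(α−δ) · (1 + √{sin(φ+δ)sin(φ−β) / (sin(α−δ)sin(α+β))})²].
With α = 86.6°, φ = 22.9°, δ = 11.2°, β = 12.9°: K_a = 0.5293.

0.529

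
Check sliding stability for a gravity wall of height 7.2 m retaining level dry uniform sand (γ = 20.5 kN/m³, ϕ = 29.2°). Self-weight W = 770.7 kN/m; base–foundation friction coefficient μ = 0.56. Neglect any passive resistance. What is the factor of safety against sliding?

2.36

K_a = tan²(45° − 29.2°/2) = 0.3442.
P_a = ½K_aγH² = 0.5×0.3442×20.5×7.2² = 182.9 kN/m, acting at H/3 = 2.400 m above the base.
FS_sliding = μW / P_a = 0.56×770.7 / 182.9 = 2.360.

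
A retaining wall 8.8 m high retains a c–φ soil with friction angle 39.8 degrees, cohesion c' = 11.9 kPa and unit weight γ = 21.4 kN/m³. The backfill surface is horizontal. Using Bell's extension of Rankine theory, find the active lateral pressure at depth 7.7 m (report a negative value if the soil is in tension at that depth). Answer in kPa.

K_a = (1 − sin φ)/(1 + sin φ) = 0.2194.
σ_a = K_a γ z − 2c√K_a = 0.2194×21.4×7.7 − 2×11.9×0.4684 = 25.01 kPa.

25.0 kPa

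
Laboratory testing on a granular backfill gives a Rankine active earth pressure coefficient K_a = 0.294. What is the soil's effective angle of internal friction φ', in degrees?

33.1°

K_a = tan²(45° − φ/2) ⇒ 45° − φ/2 = arctan(√0.294) = 28.47°.
φ = 2(45° − 28.47°) = 33.07°.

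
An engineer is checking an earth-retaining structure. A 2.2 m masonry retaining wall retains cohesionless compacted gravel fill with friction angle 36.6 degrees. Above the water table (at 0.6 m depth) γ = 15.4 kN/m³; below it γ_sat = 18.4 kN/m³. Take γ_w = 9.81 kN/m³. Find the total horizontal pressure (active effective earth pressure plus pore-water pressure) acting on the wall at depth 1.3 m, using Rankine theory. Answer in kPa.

10.7 kPa

K_a = (1 − sin φ)/(1 + sin φ) = 0.2530.
γ' = 18.4 − 9.81 = 8.590 kN/m³.
Effective vertical stress at 1.3 m: σ'_v = 15.4×0.6 + 8.590×0.700 = 15.25 kPa.
σ'_h = K_a σ'_v = 0.2530 × 15.25 = 3.858 kPa; u = γ_w × 0.700 = 6.867 kPa.
Total σ_h = 3.858 + 6.867 = 10.73 kPa.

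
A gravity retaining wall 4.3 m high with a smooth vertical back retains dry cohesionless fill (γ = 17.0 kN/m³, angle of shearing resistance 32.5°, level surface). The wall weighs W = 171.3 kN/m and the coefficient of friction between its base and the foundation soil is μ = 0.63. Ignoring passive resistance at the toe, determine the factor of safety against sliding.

2.28

K_a = tan²(45° − 32.5°/2) = 0.3010.
P_a = ½K_aγH² = 0.5×0.3010×17.0×4.3² = 47.30 kN/m, acting at H/3 = 1.433 m above the base.
FS_sliding = μW / P_a = 0.63×171.3 / 47.30 = 2.281.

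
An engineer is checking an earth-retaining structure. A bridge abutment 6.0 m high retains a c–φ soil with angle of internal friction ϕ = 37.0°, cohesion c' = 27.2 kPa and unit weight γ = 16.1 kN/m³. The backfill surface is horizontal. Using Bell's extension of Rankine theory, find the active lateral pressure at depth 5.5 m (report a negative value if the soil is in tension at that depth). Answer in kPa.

K_a = (1 − sin φ)/(1 + sin φ) = 0.2486.
σ_a = K_a γ z − 2c√K_a = 0.2486×16.1×5.5 − 2×27.2×0.4986 = -5.111 kPa.

-5.11 kPa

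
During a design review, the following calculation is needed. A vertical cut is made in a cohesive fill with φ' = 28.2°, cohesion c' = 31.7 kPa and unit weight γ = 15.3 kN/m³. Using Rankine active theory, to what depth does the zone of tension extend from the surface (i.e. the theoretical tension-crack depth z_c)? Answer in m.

K_a = tan²(45° − 28.2°/2) = 0.3582; √K_a = 0.5985.
The active pressure is zero where K_a γ z = 2c√K_a, so z_c = 2c/(γ√K_a) = 2×31.7/(15.3×0.5985) = 6.924 m.

6.92 m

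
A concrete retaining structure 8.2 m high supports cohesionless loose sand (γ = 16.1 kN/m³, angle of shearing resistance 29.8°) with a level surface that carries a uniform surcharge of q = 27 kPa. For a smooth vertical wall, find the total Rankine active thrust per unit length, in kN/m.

K_a = tan²(45° − φ/2) = 0.3360.
Soil triangle: ½ K_a γ H² = 0.5×0.3360×16.1×8.2² = 181.9 kN/m.
Surcharge rectangle: K_a q H = 0.3360×27×8.2 = 74.40 kN/m.
Total = 181.9 + 74.40 = 256.3 kN/m.

256 kN/m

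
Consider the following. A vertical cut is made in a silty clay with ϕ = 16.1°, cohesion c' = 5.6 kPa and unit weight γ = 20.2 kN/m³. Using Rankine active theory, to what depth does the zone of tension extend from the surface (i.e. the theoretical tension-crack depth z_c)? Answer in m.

K_a = tan²(45° − 16.1°/2) = 0.5658; √K_a = 0.7522.
The active pressure is zero where K_a γ z = 2c√K_a, so z_c = 2c/(γ√K_a) = 2×5.6/(20.2×0.7522) = 0.7371 m.

0.737 m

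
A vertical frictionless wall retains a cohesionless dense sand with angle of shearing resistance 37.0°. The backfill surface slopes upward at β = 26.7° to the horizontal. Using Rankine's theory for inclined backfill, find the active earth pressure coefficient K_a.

0.340

K_a = cos β · (cos β − √(cos²β − cos²φ)) / (cos β + √(cos²β − cos²φ)).
cos β = 0.8934, cos φ = 0.7986, √(cos²β − cos²φ) = 0.4004.
K_a = 0.8934 × (0.8934 − 0.4004)/(0.8934 + 0.4004) = 0.3404.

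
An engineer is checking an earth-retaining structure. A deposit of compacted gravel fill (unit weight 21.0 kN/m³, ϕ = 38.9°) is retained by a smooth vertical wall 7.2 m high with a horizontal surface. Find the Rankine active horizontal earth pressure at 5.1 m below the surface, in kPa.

24.5 kPa

K_a = (1 − sin φ)/(1 + sin φ) = 0.2285.
σ_h = K_a γ z = 0.2285 × 21.0 × 5.1 = 24.48 kPa.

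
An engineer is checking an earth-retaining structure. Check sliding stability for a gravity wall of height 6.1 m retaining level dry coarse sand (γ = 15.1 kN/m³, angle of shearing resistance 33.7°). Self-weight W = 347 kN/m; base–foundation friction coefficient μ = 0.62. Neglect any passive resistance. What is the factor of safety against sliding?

2.67

K_a = tan²(45° − 33.7°/2) = 0.2863.
P_a = ½K_aγH² = 0.5×0.2863×15.1×6.1² = 80.43 kN/m, acting at H/3 = 2.033 m above the base.
FS_sliding = μW / P_a = 0.62×347 / 80.43 = 2.675.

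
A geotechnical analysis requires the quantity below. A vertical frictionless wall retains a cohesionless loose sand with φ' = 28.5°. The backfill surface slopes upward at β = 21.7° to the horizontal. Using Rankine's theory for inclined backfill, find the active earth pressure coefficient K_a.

0.474

K_a = cos β · (cos β − √(cos²β − cos²φ)) / (cos β + √(cos²β − cos²φ)).
cos β = 0.9291, cos φ = 0.8788, √(cos²β − cos²φ) = 0.3016.
K_a = 0.9291 × (0.9291 − 0.3016)/(0.9291 + 0.3016) = 0.4737.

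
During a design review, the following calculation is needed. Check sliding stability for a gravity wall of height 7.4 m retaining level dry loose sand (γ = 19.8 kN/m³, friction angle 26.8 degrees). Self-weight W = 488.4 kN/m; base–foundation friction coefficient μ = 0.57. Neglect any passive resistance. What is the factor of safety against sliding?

K_a = tan²(45° − 26.8°/2) = 0.3785.
P_a = ½K_aγH² = 0.5×0.3785×19.8×7.4² = 205.2 kN/m, acting at H/3 = 2.467 m above the base.
FS_sliding = μW / P_a = 0.57×488.4 / 205.2 = 1.357.

1.36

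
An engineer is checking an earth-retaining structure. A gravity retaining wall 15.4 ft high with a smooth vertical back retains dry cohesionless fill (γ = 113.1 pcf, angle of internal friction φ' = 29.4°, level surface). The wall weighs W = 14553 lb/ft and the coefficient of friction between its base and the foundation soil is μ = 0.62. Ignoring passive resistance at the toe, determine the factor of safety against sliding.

K_a = tan²(45° − 29.4°/2) = 0.3415.
P_a = ½K_aγH² = 0.5×0.3415×113.1×15.4² = 4580 lb/ft, acting at H/3 = 5.133 ft above the base.
FS_sliding = μW / P_a = 0.62×14553 / 4580 = 1.970.

1.97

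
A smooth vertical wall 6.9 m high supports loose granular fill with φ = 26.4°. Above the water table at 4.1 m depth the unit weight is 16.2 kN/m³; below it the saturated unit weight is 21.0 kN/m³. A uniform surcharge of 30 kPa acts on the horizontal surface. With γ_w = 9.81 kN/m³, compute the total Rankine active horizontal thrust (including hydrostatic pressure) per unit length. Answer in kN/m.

259 kN/m

K_a = tan²(45° − φ/2) = 0.3844.
γ' = 21.0 − 9.81 = 11.19 kN/m³. h₂ = H − d_w = 2.8 m.
σ'_h: at surface K_a·q = 11.53; at WT K_a(q+γd_w) = 37.07; at base K_a(q+γd_w+γ'h₂) = 49.11 kPa.
P₁ = ½(11.53+37.07)×4.1 = 99.63; P₂ = ½(37.07+49.11)×2.8 = 120.7; P_w = ½γ_w h₂² = 38.46.
Total = 99.63+120.7+38.46 = 258.7 kN/m.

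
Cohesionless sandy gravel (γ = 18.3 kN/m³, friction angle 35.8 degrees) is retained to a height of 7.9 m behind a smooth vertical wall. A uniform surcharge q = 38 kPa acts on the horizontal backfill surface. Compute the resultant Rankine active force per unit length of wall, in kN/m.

K_a = tan²(45° − φ/2) = 0.2619.
Soil triangle: ½ K_a γ H² = 0.5×0.2619×18.3×7.9² = 149.5 kN/m.
Surcharge rectangle: K_a q H = 0.2619×38×7.9 = 78.61 kN/m.
Total = 149.5 + 78.61 = 228.1 kN/m.

228 kN/m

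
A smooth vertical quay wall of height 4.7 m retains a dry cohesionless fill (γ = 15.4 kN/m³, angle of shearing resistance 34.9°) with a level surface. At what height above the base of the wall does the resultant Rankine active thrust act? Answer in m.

K_a = 0.2721.
The pressure distribution is triangular, so the resultant acts at H/3 above the base = 4.7/3 = 1.567 m.

1.57 m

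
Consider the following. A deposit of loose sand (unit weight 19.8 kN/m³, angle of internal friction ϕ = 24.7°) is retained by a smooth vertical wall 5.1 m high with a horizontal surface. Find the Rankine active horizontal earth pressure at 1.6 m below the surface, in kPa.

K_a = (1 − sin φ)/(1 + sin φ) = 0.4106.
σ_h = K_a γ z = 0.4106 × 19.8 × 1.6 = 13.01 kPa.

13.0 kPa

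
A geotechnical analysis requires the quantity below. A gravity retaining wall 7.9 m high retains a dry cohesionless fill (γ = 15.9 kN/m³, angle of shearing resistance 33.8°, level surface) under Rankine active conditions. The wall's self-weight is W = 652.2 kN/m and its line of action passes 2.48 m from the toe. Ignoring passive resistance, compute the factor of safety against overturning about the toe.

K_a = tan²(45° − 33.8°/2) = 0.2851.
P_a = ½K_aγH² = 0.5×0.2851×15.9×7.9² = 141.5 kN/m, acting at H/3 = 2.633 m above the base.
Overturning moment M_o = P_a × H/3 = 141.5 × 2.633 = 372.5.
Resisting moment M_r = W × 2.48 = 652.2 × 2.48 = 1617.
FS_overturning = M_r/M_o = 1617/372.5 = 4.342.

4.34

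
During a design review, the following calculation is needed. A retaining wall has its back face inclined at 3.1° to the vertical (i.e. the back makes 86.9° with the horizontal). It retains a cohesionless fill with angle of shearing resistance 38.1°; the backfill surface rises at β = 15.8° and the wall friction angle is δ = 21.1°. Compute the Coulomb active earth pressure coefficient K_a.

K_a = sin²(α+φ) / [sin²α · sin(α−δ) · (1 + √{sin(φ+δ)sin(φ−β) / (sin(α−δ)sin(α+β))})²].
With α = 86.9°, φ = 38.1°, δ = 21.1°, β = 15.8°: K_a = 0.2863.

0.286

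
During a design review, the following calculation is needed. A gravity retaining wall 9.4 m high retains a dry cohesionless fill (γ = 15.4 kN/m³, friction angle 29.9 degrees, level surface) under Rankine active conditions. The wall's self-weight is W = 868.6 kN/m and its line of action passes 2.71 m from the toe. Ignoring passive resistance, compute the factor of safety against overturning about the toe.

K_a = tan²(45° − 29.9°/2) = 0.3347.
P_a = ½K_aγH² = 0.5×0.3347×15.4×9.4² = 227.7 kN/m, acting at H/3 = 3.133 m above the base.
Overturning moment M_o = P_a × H/3 = 227.7 × 3.133 = 713.5.
Resisting moment M_r = W × 2.71 = 868.6 × 2.71 = 2354.
FS_overturning = M_r/M_o = 2354/713.5 = 3.299.

3.30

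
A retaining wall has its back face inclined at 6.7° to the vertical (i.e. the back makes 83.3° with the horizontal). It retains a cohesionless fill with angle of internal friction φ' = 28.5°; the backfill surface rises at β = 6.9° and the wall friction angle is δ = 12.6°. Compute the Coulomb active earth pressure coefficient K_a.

K_a = sin²(α+φ) / [sin²α · sin(α−δ) · (1 + √{sin(φ+δ)sin(φ−β) / (sin(α−δ)sin(α+β))})²].
With α = 83.3°, φ = 28.5°, δ = 12.6°, β = 6.9°: K_a = 0.4081.

0.408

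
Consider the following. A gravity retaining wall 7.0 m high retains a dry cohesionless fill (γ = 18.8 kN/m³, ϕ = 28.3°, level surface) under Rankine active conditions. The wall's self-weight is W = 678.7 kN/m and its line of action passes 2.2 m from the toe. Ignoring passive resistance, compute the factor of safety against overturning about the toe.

3.89

K_a = tan²(45° − 28.3°/2) = 0.3568.
P_a = ½K_aγH² = 0.5×0.3568×18.8×7.0² = 164.3 kN/m, acting at H/3 = 2.333 m above the base.
Overturning moment M_o = P_a × H/3 = 164.3 × 2.333 = 383.4.
Resisting moment M_r = W × 2.2 = 678.7 × 2.2 = 1493.
FS_overturning = M_r/M_o = 1493/383.4 = 3.894.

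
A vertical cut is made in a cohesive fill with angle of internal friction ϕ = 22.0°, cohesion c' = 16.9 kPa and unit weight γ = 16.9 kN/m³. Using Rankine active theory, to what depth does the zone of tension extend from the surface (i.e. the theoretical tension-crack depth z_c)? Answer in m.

2.97 m

K_a = tan²(45° − 22.0°/2) = 0.4550; √K_a = 0.6745.
The active pressure is zero where K_a γ z = 2c√K_a, so z_c = 2c/(γ√K_a) = 2×16.9/(16.9×0.6745) = 2.965 m.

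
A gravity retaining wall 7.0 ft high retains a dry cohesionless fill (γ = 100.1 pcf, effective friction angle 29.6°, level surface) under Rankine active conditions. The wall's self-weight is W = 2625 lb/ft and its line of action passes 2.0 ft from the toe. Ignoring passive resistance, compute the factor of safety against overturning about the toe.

2.71

K_a = tan²(45° − 29.6°/2) = 0.3387.
P_a = ½K_aγH² = 0.5×0.3387×100.1×7.0² = 830.7 lb/ft, acting at H/3 = 2.333 ft above the base.
Overturning moment M_o = P_a × H/3 = 830.7 × 2.333 = 1938.
Resisting moment M_r = W × 2.0 = 2625 × 2.0 = 5250.
FS_overturning = M_r/M_o = 5250/1938 = 2.708.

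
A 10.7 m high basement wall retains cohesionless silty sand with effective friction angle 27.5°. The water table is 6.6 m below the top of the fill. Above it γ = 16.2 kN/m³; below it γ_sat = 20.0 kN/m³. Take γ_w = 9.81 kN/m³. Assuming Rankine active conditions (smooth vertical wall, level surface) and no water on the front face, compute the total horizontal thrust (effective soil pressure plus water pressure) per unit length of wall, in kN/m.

405 kN/m

K_a = tan²(45° − φ/2) = 0.3682.
γ' = 20.0 − 9.81 = 10.19 kN/m³. Depth below WT = 4.1 m.
σ'_h at WT = K_a γ d_w = 39.37 kPa; at base = 39.37 + K_a γ' × 4.1 = 54.75 kPa.
P₁ (0–6.6 m) = ½×39.37×6.6 = 129.9. P₂ (6.6–10.7 m) = ½(39.37+54.75)×4.1 = 193.0.
P_w = ½ γ_w h₂² = 0.5×9.81×4.1² = 82.45. Total = 129.9+193.0+82.45 = 405.3 kN/m.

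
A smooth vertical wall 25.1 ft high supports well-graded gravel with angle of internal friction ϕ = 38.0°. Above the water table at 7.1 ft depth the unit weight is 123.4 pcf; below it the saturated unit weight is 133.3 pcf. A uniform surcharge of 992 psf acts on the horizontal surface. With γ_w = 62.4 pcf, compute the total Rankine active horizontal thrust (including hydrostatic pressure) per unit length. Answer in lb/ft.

23300 lb/ft

K_a = tan²(45° − φ/2) = 0.2379.
γ' = 133.3 − 62.4 = 70.90 pcf. h₂ = H − d_w = 18.0 ft.
σ'_h: at surface K_a·q = 236.0; at WT K_a(q+γd_w) = 444.4; at base K_a(q+γd_w+γ'h₂) = 748.0 psf.
P₁ = ½(236.0+444.4)×7.1 = 2415; P₂ = ½(444.4+748.0)×18.0 = 10730; P_w = ½γ_w h₂² = 10110.
Total = 2415+10730+10110 = 23260 lb/ft.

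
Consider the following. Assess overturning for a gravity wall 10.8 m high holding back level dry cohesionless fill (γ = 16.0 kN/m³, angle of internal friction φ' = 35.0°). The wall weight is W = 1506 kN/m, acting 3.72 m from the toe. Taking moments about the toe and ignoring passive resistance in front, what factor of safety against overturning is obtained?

6.15

K_a = tan²(45° − 35.0°/2) = 0.2710.
P_a = ½K_aγH² = 0.5×0.2710×16.0×10.8² = 252.9 kN/m, acting at H/3 = 3.600 m above the base.
Overturning moment M_o = P_a × H/3 = 252.9 × 3.600 = 910.3.
Resisting moment M_r = W × 3.72 = 1506 × 3.72 = 5602.
FS_overturning = M_r/M_o = 5602/910.3 = 6.154.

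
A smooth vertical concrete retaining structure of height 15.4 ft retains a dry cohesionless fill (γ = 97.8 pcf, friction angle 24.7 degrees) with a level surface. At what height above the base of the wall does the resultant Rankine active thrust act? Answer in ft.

K_a = 0.4106.
The pressure distribution is triangular, so the resultant acts at H/3 above the base = 15.4/3 = 5.133 ft.

5.13 ft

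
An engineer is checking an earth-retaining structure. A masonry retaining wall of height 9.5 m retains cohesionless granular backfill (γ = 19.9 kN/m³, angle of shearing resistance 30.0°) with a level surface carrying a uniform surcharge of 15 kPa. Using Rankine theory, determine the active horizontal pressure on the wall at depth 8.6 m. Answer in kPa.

K_a = (1 − sin φ)/(1 + sin φ) = 0.3333.
σ_v = γz + q = 19.9 × 8.6 + 15 = 186.1 kPa.
σ_h = K_a σ_v = 0.3333 × 186.1 = 62.05 kPa.

62.0 kPa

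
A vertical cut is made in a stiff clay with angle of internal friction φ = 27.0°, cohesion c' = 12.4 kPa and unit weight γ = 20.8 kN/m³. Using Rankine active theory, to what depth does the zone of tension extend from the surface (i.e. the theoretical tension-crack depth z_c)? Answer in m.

1.95 m

K_a = tan²(45° − 27.0°/2) = 0.3755; √K_a = 0.6128.
The active pressure is zero where K_a γ z = 2c√K_a, so z_c = 2c/(γ√K_a) = 2×12.4/(20.8×0.6128) = 1.946 m.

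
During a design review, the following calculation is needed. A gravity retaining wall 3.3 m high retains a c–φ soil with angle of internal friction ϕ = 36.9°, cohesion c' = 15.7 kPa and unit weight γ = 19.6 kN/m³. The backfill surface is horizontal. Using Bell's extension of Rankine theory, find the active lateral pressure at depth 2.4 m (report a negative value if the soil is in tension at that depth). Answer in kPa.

K_a = (1 − sin φ)/(1 + sin φ) = 0.2497.
σ_a = K_a γ z − 2c√K_a = 0.2497×19.6×2.4 − 2×15.7×0.4997 = -3.945 kPa.

-3.95 kPa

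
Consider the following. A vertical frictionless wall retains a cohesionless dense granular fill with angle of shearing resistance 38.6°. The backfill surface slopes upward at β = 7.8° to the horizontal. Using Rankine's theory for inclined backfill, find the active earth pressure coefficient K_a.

K_a = cos β · (cos β − √(cos²β − cos²φ)) / (cos β + √(cos²β − cos²φ)).
cos β = 0.9907, cos φ = 0.7815, √(cos²β − cos²φ) = 0.6089.
K_a = 0.9907 × (0.9907 − 0.6089)/(0.9907 + 0.6089) = 0.2365.

0.236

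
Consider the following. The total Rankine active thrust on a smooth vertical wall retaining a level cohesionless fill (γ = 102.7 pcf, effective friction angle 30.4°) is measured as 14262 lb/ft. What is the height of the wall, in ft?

K_a = 0.3280. P_a = ½ K_a γ H² ⇒ H = √(2P_a/(K_a γ)).
H = √(2×14262/(0.3280×102.7)) = 29.10 ft.

29.1 ft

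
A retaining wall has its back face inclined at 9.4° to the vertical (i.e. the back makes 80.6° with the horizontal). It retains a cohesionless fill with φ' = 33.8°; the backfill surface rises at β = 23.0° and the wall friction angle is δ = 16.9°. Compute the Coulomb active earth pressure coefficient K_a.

K_a = sin²(α+φ) / [sin²α · sin(α−δ) · (1 + √{sin(φ+δ)sin(φ−β) / (sin(α−δ)sin(α+β))})²].
With α = 80.6°, φ = 33.8°, δ = 16.9°, β = 23.0°: K_a = 0.4795.

0.479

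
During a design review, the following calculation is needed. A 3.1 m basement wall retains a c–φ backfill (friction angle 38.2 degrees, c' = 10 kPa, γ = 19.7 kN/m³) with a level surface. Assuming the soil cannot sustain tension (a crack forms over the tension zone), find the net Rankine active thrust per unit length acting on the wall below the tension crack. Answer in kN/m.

K_a = 0.2358; √K_a = 0.4856.
Tension-crack depth z_c = 2c/(γ√K_a) = 2×10/(19.7×0.4856) = 2.091 m.
σ_a at base = K_a γ H − 2c√K_a = 0.2358×19.7×3.1 − 2×10×0.4856 = 4.688 kPa.
P_a = ½ × 4.688 × (H − z_c) = 0.5×4.688×1.009 = 2.365 kN/m.

2.37 kN/m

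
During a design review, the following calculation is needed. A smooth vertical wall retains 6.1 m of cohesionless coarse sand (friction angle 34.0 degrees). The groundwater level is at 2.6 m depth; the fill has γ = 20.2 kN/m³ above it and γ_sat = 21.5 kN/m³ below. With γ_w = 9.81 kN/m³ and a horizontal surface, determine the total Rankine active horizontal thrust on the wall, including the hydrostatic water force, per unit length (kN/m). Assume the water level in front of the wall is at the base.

K_a = tan²(45° − φ/2) = 0.2827.
γ' = 21.5 − 9.81 = 11.69 kN/m³. Depth below WT = 3.5 m.
σ'_h at WT = K_a γ d_w = 14.85 kPa; at base = 14.85 + K_a γ' × 3.5 = 26.42 kPa.
P₁ (0–2.6 m) = ½×14.85×2.6 = 19.30. P₂ (2.6–6.1 m) = ½(14.85+26.42)×3.5 = 72.21.
P_w = ½ γ_w h₂² = 0.5×9.81×3.5² = 60.09. Total = 19.30+72.21+60.09 = 151.6 kN/m.

152 kN/m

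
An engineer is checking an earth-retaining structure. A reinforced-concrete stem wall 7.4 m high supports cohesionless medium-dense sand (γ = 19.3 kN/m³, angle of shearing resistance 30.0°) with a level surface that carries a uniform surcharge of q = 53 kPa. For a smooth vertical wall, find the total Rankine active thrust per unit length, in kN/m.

307 kN/m

K_a = tan²(45° − φ/2) = 0.3333.
Soil triangle: ½ K_a γ H² = 0.5×0.3333×19.3×7.4² = 176.1 kN/m.
Surcharge rectangle: K_a q H = 0.3333×53×7.4 = 130.7 kN/m.
Total = 176.1 + 130.7 = 306.9 kN/m.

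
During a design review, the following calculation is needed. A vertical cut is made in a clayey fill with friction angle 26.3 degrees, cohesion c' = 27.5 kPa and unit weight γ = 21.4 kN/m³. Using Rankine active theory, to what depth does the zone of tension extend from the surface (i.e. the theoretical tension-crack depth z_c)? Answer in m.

4.14 m

K_a = tan²(45° − 26.3°/2) = 0.3859; √K_a = 0.6212.
The active pressure is zero where K_a γ z = 2c√K_a, so z_c = 2c/(γ√K_a) = 2×27.5/(21.4×0.6212) = 4.137 m.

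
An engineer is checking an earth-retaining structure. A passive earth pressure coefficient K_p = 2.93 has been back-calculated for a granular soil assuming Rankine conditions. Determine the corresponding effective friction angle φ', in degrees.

29.4°

K_p = (1+sin φ)/(1−sin φ) ⇒ sin φ = (K_p − 1)/(K_p + 1) = 0.4911.
φ = arcsin(0.4911) = 29.41°.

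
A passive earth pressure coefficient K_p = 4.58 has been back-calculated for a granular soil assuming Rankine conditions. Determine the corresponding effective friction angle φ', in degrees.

K_p = (1+sin φ)/(1−sin φ) ⇒ sin φ = (K_p − 1)/(K_p + 1) = 0.6416.
φ = arcsin(0.6416) = 39.91°.

39.9°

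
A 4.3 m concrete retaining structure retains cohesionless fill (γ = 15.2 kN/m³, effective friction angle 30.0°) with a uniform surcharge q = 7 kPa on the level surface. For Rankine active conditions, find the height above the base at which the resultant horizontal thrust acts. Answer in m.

K_a = 0.3333.
Triangular part P₁ = ½K_aγH² = 46.84 at H/3 = 1.433 m; rectangular part P₂ = K_a q H = 10.03 at H/2 = 2.150 m.
ȳ = (P₁·1.433 + P₂·2.150)/(P₁+P₂) = 1.560 m.

1.56 m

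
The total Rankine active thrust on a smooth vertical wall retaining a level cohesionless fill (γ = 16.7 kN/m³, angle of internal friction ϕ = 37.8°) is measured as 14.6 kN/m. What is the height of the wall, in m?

K_a = 0.2400. P_a = ½ K_a γ H² ⇒ H = √(2P_a/(K_a γ)).
H = √(2×14.6/(0.2400×16.7)) = 2.699 m.

2.70 m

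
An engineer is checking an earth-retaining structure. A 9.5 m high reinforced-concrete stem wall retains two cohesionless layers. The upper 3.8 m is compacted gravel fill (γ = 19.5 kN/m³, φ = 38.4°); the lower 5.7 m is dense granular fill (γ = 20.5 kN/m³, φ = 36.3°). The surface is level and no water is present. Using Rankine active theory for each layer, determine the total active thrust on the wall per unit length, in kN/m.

226 kN/m

K_a1 = tan²(45°−38.4°/2) = 0.2337; K_a2 = tan²(45°−36.3°/2) = 0.2563.
Layer 1: σ at base = K_a1 γ₁ h₁ = 17.32 kPa; P₁ = ½×17.32×3.8 = 32.90.
Layer 2: σ_v at top = γ₁h₁ = 74.10; σ_h top = K_a2×74.10 = 18.99; σ_h base = K_a2×(74.10+20.5×5.7) = 48.93.
P₂ = ½(18.99+48.93)×5.7 = 193.6. Total P_a = 32.90+193.6 = 226.5 kN/m.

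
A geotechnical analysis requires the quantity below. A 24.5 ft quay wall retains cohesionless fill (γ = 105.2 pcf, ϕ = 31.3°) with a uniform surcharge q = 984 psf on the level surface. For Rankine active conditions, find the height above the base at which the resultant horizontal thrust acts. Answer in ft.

K_a = 0.3162.
Triangular part P₁ = ½K_aγH² = 9984 at H/3 = 8.167 ft; rectangular part P₂ = K_a q H = 7623 at H/2 = 12.25 ft.
ȳ = (P₁·8.167 + P₂·12.25)/(P₁+P₂) = 9.935 ft.

9.93 ft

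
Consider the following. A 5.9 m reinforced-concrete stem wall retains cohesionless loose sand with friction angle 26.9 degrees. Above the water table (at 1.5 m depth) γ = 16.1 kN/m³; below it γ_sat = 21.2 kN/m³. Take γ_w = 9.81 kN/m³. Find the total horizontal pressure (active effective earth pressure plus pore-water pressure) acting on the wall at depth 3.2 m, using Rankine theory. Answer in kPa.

33.1 kPa

K_a = (1 − sin φ)/(1 + sin φ) = 0.3770.
γ' = 21.2 − 9.81 = 11.39 kN/m³.
Effective vertical stress at 3.2 m: σ'_v = 16.1×1.5 + 11.39×1.70 = 43.51 kPa.
σ'_h = K_a σ'_v = 0.3770 × 43.51 = 16.40 kPa; u = γ_w × 1.70 = 16.68 kPa.
Total σ_h = 16.40 + 16.68 = 33.08 kPa.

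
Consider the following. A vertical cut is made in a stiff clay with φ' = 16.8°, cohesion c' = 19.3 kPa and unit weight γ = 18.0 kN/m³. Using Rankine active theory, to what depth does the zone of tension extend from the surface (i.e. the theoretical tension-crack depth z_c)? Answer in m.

K_a = tan²(45° − 16.8°/2) = 0.5516; √K_a = 0.7427.
The active pressure is zero where K_a γ z = 2c√K_a, so z_c = 2c/(γ√K_a) = 2×19.3/(18.0×0.7427) = 2.887 m.

2.89 m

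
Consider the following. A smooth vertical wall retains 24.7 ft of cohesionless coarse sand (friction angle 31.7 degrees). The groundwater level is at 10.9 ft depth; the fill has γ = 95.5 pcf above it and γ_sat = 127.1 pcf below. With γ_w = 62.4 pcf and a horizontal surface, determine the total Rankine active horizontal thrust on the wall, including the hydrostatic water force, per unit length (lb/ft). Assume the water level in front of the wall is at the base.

K_a = tan²(45° − φ/2) = 0.3111.
γ' = 127.1 − 62.4 = 64.70 pcf. Depth below WT = 13.8 ft.
σ'_h at WT = K_a γ d_w = 323.8 psf; at base = 323.8 + K_a γ' × 13.8 = 601.6 psf.
P₁ (0–10.9 ft) = ½×323.8×10.9 = 1765. P₂ (10.9–24.7 ft) = ½(323.8+601.6)×13.8 = 6385.
P_w = ½ γ_w h₂² = 0.5×62.4×13.8² = 5942. Total = 1765+6385+5942 = 14090 lb/ft.

14100 lb/ft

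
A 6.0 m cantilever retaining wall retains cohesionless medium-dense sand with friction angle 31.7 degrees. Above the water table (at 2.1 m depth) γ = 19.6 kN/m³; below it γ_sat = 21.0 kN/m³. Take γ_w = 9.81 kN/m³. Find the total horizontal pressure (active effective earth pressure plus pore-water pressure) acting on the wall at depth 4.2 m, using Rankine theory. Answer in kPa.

K_a = (1 − sin φ)/(1 + sin φ) = 0.3111.
γ' = 21.0 − 9.81 = 11.19 kN/m³.
Effective vertical stress at 4.2 m: σ'_v = 19.6×2.1 + 11.19×2.10 = 64.66 kPa.
σ'_h = K_a σ'_v = 0.3111 × 64.66 = 20.11 kPa; u = γ_w × 2.10 = 20.60 kPa.
Total σ_h = 20.11 + 20.60 = 40.71 kPa.

40.7 kPa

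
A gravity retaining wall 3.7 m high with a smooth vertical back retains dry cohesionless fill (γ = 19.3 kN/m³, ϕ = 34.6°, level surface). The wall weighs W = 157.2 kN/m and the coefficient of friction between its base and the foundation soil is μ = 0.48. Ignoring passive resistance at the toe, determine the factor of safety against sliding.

K_a = tan²(45° − 34.6°/2) = 0.2756.
P_a = ½K_aγH² = 0.5×0.2756×19.3×3.7² = 36.41 kN/m, acting at H/3 = 1.233 m above the base.
FS_sliding = μW / P_a = 0.48×157.2 / 36.41 = 2.072.

2.07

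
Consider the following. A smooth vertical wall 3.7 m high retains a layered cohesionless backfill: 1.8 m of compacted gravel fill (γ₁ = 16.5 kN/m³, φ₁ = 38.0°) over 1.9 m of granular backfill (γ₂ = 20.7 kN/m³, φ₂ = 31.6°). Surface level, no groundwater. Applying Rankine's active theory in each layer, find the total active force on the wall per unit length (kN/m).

K_a1 = tan²(45°−38.0°/2) = 0.2379; K_a2 = tan²(45°−31.6°/2) = 0.3123.
Layer 1: σ at base = K_a1 γ₁ h₁ = 7.065 kPa; P₁ = ½×7.065×1.8 = 6.359.
Layer 2: σ_v at top = γ₁h₁ = 29.70; σ_h top = K_a2×29.70 = 9.277; σ_h base = K_a2×(29.70+20.7×1.9) = 21.56.
P₂ = ½(9.277+21.56)×1.9 = 29.30. Total P_a = 6.359+29.30 = 35.65 kN/m.

35.7 kN/m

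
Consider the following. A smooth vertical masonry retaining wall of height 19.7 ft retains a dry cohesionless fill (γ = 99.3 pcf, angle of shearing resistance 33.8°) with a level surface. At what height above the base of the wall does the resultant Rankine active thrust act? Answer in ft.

K_a = 0.2851.
The pressure distribution is triangular, so the resultant acts at H/3 above the base = 19.7/3 = 6.567 ft.

6.57 ft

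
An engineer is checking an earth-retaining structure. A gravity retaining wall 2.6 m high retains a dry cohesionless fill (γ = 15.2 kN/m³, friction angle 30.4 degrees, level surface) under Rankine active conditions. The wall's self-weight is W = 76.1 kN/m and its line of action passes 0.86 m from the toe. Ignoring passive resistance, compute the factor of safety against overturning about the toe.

4.48

K_a = tan²(45° − 30.4°/2) = 0.3280.
P_a = ½K_aγH² = 0.5×0.3280×15.2×2.6² = 16.85 kN/m, acting at H/3 = 0.8667 m above the base.
Overturning moment M_o = P_a × H/3 = 16.85 × 0.8667 = 14.60.
Resisting moment M_r = W × 0.86 = 76.1 × 0.86 = 65.45.
FS_overturning = M_r/M_o = 65.45/14.60 = 4.481.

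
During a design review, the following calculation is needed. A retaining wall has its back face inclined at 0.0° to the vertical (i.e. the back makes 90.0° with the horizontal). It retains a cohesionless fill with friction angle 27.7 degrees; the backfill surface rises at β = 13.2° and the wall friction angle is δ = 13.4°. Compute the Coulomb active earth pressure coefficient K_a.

K_a = sin²(α+φ) / [sin²α · sin(α−δ) · (1 + √{sin(φ+δ)sin(φ−β) / (sin(α−δ)sin(α+β))})²].
With α = 90.0°, φ = 27.7°, δ = 13.4°, β = 13.2°: K_a = 0.4014.

0.401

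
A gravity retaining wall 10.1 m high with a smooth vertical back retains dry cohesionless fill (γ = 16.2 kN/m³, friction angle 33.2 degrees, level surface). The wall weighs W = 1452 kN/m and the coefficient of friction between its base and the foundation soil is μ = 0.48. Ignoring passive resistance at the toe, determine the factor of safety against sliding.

K_a = tan²(45° − 33.2°/2) = 0.2924.
P_a = ½K_aγH² = 0.5×0.2924×16.2×10.1² = 241.6 kN/m, acting at H/3 = 3.367 m above the base.
FS_sliding = μW / P_a = 0.48×1452 / 241.6 = 2.885.

2.89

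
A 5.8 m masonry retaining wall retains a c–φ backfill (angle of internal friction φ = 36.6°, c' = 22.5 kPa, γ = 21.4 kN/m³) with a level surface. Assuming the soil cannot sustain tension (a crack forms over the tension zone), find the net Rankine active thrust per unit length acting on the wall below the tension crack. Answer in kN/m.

K_a = 0.2530; √K_a = 0.5029.
Tension-crack depth z_c = 2c/(γ√K_a) = 2×22.5/(21.4×0.5029) = 4.181 m.
σ_a at base = K_a γ H − 2c√K_a = 0.2530×21.4×5.8 − 2×22.5×0.5029 = 8.764 kPa.
P_a = ½ × 8.764 × (H − z_c) = 0.5×8.764×1.619 = 7.095 kN/m.

7.09 kN/m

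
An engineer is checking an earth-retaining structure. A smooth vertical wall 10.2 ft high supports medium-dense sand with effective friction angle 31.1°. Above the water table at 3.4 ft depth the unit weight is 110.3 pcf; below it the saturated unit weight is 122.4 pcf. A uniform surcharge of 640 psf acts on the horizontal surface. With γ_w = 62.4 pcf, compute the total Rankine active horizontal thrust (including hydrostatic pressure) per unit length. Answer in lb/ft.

K_a = tan²(45° − φ/2) = 0.3188.
γ' = 122.4 − 62.4 = 60.00 pcf. h₂ = H − d_w = 6.8 ft.
σ'_h: at surface K_a·q = 204.0; at WT K_a(q+γd_w) = 323.6; at base K_a(q+γd_w+γ'h₂) = 453.7 psf.
P₁ = ½(204.0+323.6)×3.4 = 896.9; P₂ = ½(323.6+453.7)×6.8 = 2643; P_w = ½γ_w h₂² = 1443.
Total = 896.9+2643+1443 = 4982 lb/ft.

4980 lb/ft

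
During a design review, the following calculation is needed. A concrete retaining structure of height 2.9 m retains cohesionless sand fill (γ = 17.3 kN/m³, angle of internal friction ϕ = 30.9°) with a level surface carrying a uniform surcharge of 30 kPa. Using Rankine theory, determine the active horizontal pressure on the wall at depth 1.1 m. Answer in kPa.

K_a = (1 − sin φ)/(1 + sin φ) = 0.3214.
σ_v = γz + q = 17.3 × 1.1 + 30 = 49.03 kPa.
σ_h = K_a σ_v = 0.3214 × 49.03 = 15.76 kPa.

15.8 kPa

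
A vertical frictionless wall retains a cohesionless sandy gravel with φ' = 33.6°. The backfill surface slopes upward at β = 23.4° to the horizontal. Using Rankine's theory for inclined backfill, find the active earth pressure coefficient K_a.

K_a = cos β · (cos β − √(cos²β − cos²φ)) / (cos β + √(cos²β − cos²φ)).
cos β = 0.9178, cos φ = 0.8329, √(cos²β − cos²φ) = 0.3854.
K_a = 0.9178 × (0.9178 − 0.3854)/(0.9178 + 0.3854) = 0.3749.

0.375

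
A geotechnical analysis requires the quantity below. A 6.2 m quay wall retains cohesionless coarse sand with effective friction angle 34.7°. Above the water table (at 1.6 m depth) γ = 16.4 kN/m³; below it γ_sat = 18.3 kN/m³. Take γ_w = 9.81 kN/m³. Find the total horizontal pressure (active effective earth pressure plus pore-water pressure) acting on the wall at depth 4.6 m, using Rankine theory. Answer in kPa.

43.6 kPa

K_a = (1 − sin φ)/(1 + sin φ) = 0.2745.
γ' = 18.3 − 9.81 = 8.490 kN/m³.
Effective vertical stress at 4.6 m: σ'_v = 16.4×1.6 + 8.490×3.00 = 51.71 kPa.
σ'_h = K_a σ'_v = 0.2745 × 51.71 = 14.19 kPa; u = γ_w × 3.00 = 29.43 kPa.
Total σ_h = 14.19 + 29.43 = 43.62 kPa.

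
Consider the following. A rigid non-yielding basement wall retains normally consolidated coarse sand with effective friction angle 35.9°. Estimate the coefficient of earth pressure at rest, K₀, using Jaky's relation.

K₀ = 1 − sin φ' = 1 − sin 35.9° = 0.4136.

0.414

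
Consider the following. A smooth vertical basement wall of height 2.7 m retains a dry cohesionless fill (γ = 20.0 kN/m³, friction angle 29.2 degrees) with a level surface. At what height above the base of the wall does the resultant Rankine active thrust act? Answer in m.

0.900 m

K_a = 0.3442.
The pressure distribution is triangular, so the resultant acts at H/3 above the base = 2.7/3 = 0.9000 m.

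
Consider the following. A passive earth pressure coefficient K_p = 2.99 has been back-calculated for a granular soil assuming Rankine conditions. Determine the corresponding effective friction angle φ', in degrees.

K_p = (1+sin φ)/(1−sin φ) ⇒ sin φ = (K_p − 1)/(K_p + 1) = 0.4987.
φ = arcsin(0.4987) = 29.92°.

29.9°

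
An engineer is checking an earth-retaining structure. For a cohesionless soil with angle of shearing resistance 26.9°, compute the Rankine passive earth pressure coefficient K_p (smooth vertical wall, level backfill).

K_p = (1 + sin φ)/(1 − sin φ) = tan²(45° + 26.9°/2) = 2.653.

2.65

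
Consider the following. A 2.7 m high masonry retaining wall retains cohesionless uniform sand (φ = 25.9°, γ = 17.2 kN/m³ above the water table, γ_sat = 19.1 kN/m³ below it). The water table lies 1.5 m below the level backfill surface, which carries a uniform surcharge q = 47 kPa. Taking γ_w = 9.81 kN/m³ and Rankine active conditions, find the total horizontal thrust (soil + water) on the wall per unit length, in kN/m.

79.1 kN/m

K_a = tan²(45° − φ/2) = 0.3920.
γ' = 19.1 − 9.81 = 9.290 kN/m³. h₂ = H − d_w = 1.2 m.
σ'_h: at surface K_a·q = 18.42; at WT K_a(q+γd_w) = 28.54; at base K_a(q+γd_w+γ'h₂) = 32.91 kPa.
P₁ = ½(18.42+28.54)×1.5 = 35.22; P₂ = ½(28.54+32.91)×1.2 = 36.87; P_w = ½γ_w h₂² = 7.063.
Total = 35.22+36.87+7.063 = 79.15 kN/m.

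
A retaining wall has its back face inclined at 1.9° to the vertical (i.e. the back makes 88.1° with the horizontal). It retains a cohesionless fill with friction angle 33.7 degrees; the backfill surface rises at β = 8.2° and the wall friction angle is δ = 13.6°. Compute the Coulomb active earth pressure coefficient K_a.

K_a = sin²(α+φ) / [sin²α · sin(α−δ) · (1 + √{sin(φ+δ)sin(φ−β) / (sin(α−δ)sin(α+β))})²].
With α = 88.1°, φ = 33.7°, δ = 13.6°, β = 8.2°: K_a = 0.3026.

0.303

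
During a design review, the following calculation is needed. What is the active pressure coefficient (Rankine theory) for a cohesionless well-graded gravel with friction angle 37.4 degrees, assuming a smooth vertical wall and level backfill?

0.244

K_a = tan²(45° − φ/2) = tan²(26.30°) = 0.2443.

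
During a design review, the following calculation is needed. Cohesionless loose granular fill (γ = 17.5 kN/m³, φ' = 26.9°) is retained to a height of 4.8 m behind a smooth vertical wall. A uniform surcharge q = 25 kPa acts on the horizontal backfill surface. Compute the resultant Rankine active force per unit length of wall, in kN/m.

121 kN/m

K_a = tan²(45° − φ/2) = 0.3770.
Soil triangle: ½ K_a γ H² = 0.5×0.3770×17.5×4.8² = 76.00 kN/m.
Surcharge rectangle: K_a q H = 0.3770×25×4.8 = 45.24 kN/m.
Total = 76.00 + 45.24 = 121.2 kN/m.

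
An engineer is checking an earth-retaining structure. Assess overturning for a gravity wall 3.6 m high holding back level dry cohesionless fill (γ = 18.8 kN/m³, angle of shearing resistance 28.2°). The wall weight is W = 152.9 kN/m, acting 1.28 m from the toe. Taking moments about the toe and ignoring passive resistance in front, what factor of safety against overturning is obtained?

K_a = tan²(45° − 28.2°/2) = 0.3582.
P_a = ½K_aγH² = 0.5×0.3582×18.8×3.6² = 43.64 kN/m, acting at H/3 = 1.200 m above the base.
Overturning moment M_o = P_a × H/3 = 43.64 × 1.200 = 52.36.
Resisting moment M_r = W × 1.28 = 152.9 × 1.28 = 195.7.
FS_overturning = M_r/M_o = 195.7/52.36 = 3.738.

3.74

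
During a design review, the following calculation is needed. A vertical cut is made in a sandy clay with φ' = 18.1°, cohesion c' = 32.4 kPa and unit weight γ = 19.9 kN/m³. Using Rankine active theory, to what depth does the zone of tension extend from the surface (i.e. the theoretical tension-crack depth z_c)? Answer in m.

4.49 m

K_a = tan²(45° − 18.1°/2) = 0.5259; √K_a = 0.7252.
The active pressure is zero where K_a γ z = 2c√K_a, so z_c = 2c/(γ√K_a) = 2×32.4/(19.9×0.7252) = 4.490 m.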